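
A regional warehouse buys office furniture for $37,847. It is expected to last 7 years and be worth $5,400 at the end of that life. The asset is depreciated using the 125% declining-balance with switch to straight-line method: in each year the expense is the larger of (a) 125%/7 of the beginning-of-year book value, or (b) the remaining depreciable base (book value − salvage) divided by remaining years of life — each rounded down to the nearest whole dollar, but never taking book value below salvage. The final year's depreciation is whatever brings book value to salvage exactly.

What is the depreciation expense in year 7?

$3,895

Depreciable base = $37,847 − $5,400 = $32,447.
Year 1: DB = ⌊$37,847 × 125%/7⌋ = $6,758; SL = ⌊$32,447/7⌋ = $4,635 → take DB $6,758. Book value $31,089.
Year 2: DB = ⌊$31,089 × 125%/7⌋ = $5,551; SL = ⌊$25,689/6⌋ = $4,281 → take DB $5,551. Book value $25,538.
Year 3: DB = ⌊$25,538 × 125%/7⌋ = $4,560; SL = ⌊$20,138/5⌋ = $4,027 → take DB $4,560. Book value $20,978.
Year 4: DB = ⌊$20,978 × 125%/7⌋ = $3,746; SL = ⌊$15,578/4⌋ = $3,894 → take SL $3,894. Book value $17,084.
Year 5: DB = ⌊$17,084 × 125%/7⌋ = $3,050; SL = ⌊$11,684/3⌋ = $3,894 → take SL $3,894. Book value $13,190.
Year 6: DB = ⌊$13,190 × 125%/7⌋ = $2,355; SL = ⌊$7,790/2⌋ = $3,895 → take SL $3,895. Book value $9,295.
Year 7 (final): $9,295 − $5,400 = $3,895. Book value $5,400.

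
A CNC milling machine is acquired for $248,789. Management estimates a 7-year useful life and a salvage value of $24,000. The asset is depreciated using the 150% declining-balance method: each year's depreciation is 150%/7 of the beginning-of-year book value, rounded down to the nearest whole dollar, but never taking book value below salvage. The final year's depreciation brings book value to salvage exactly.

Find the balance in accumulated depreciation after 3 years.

$128,111

Depreciable base = $248,789 − $24,000 = $224,789.
Year 1: ⌊$248,789 × 150%/7⌋ = $53,311. Book value $195,478.
Year 2: ⌊$195,478 × 150%/7⌋ = $41,888. Book value $153,590.
Year 3: ⌊$153,590 × 150%/7⌋ = $32,912. Book value $120,678.
Accumulated through year 3 = $248,789 − $120,678 = $128,111.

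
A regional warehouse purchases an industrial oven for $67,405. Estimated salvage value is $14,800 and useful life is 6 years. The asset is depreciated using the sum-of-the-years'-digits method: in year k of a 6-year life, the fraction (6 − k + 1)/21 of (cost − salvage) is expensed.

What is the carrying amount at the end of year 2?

Depreciable base = $67,405 − $14,800 = $52,605.
Sum of the years' digits = 6+5+4+3+2+1 = 21.
Year 1: $52,605 × 6/21 = $15,030. Book value $52,375.
Year 2: $52,605 × 5/21 = $12,525. Book value $39,850.

$39,850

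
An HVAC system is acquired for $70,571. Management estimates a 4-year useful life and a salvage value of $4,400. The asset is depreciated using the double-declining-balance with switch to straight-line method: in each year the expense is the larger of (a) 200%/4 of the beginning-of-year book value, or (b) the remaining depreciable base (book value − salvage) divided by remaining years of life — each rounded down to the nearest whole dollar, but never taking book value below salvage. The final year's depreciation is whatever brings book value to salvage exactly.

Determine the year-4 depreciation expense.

$4,422

Depreciable base = $70,571 − $4,400 = $66,171.
Year 1: DB = ⌊$70,571 × 200%/4⌋ = $35,285; SL = ⌊$66,171/4⌋ = $16,542 → take DB $35,285. Book value $35,286.
Year 2: DB = ⌊$35,286 × 200%/4⌋ = $17,643; SL = ⌊$30,886/3⌋ = $10,295 → take DB $17,643. Book value $17,643.
Year 3: DB = ⌊$17,643 × 200%/4⌋ = $8,821; SL = ⌊$13,243/2⌋ = $6,621 → take DB $8,821. Book value $8,822.
Year 4 (final): $8,822 − $4,400 = $4,422. Book value $4,400.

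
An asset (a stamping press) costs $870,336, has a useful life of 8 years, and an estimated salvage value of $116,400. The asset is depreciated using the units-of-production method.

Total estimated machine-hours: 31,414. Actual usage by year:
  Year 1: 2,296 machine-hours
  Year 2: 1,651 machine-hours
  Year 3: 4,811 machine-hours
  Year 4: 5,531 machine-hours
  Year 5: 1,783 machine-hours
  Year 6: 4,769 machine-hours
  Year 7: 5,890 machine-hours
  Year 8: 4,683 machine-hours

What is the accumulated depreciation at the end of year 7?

$641,544

Depreciable base = $870,336 − $116,400 = $753,936.
Rate = $753,936 / 31,414 machine-hours = $24 per machine-hour.
Year 1: 2,296 × $24 = $55,104. Book value $815,232.
Year 2: 1,651 × $24 = $39,624. Book value $775,608.
Year 3: 4,811 × $24 = $115,464. Book value $660,144.
Year 4: 5,531 × $24 = $132,744. Book value $527,400.
Year 5: 1,783 × $24 = $42,792. Book value $484,608.
Year 6: 4,769 × $24 = $114,456. Book value $370,152.
Year 7: 5,890 × $24 = $141,360. Book value $228,792.
Accumulated through year 7 = $870,336 − $228,792 = $641,544.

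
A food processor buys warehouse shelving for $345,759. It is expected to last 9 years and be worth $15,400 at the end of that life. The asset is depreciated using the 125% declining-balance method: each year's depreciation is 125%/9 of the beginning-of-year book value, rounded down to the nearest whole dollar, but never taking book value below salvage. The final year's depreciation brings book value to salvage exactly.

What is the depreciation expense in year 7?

$19,579

Depreciable base = $345,759 − $15,400 = $330,359.
Year 1: ⌊$345,759 × 125%/9⌋ = $48,022. Book value $297,737.
Year 2: ⌊$297,737 × 125%/9⌋ = $41,352. Book value $256,385.
Year 3: ⌊$256,385 × 125%/9⌋ = $35,609. Book value $220,776.
Year 4: ⌊$220,776 × 125%/9⌋ = $30,663. Book value $190,113.
Year 5: ⌊$190,113 × 125%/9⌋ = $26,404. Book value $163,709.
Year 6: ⌊$163,709 × 125%/9⌋ = $22,737. Book value $140,972.
Year 7: ⌊$140,972 × 125%/9⌋ = $19,579. Book value $121,393.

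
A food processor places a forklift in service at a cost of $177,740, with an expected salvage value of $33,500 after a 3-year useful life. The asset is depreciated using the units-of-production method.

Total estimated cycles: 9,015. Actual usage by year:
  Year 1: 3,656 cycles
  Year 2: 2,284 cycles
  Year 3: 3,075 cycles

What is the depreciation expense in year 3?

Depreciable base = $177,740 − $33,500 = $144,240.
Rate = $144,240 / 9,015 cycles = $16 per cycle.
Year 1: 3,656 × $16 = $58,496. Book value $119,244.
Year 2: 2,284 × $16 = $36,544. Book value $82,700.
Year 3: 3,075 × $16 = $49,200. Book value $33,500.

$49,200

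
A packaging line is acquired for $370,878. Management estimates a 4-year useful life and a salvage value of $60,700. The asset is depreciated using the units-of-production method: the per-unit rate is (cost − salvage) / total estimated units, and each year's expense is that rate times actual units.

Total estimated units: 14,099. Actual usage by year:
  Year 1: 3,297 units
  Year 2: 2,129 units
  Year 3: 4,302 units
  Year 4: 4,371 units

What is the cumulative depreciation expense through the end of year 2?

Depreciable base = $370,878 − $60,700 = $310,178.
Rate = $310,178 / 14,099 units = $22 per unit.
Year 1: 3,297 × $22 = $72,534. Book value $298,344.
Year 2: 2,129 × $22 = $46,838. Book value $251,506.
Accumulated through year 2 = $370,878 − $251,506 = $119,372.

$119,372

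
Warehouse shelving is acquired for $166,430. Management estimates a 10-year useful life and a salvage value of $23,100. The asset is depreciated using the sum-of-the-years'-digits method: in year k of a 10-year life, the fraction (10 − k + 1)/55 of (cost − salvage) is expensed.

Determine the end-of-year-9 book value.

Depreciable base = $166,430 − $23,100 = $143,330.
Sum of the years' digits = 10+9+8+7+6+5+4+3+2+1 = 55.
Year 1: $143,330 × 10/55 = $26,060. Book value $140,370.
Year 2: $143,330 × 9/55 = $23,454. Book value $116,916.
Year 3: $143,330 × 8/55 = $20,848. Book value $96,068.
Year 4: $143,330 × 7/55 = $18,242. Book value $77,826.
Year 5: $143,330 × 6/55 = $15,636. Book value $62,190.
Year 6: $143,330 × 5/55 = $13,030. Book value $49,160.
Year 7: $143,330 × 4/55 = $10,424. Book value $38,736.
Year 8: $143,330 × 3/55 = $7,818. Book value $30,918.
Year 9: $143,330 × 2/55 = $5,212. Book value $25,706.

$25,706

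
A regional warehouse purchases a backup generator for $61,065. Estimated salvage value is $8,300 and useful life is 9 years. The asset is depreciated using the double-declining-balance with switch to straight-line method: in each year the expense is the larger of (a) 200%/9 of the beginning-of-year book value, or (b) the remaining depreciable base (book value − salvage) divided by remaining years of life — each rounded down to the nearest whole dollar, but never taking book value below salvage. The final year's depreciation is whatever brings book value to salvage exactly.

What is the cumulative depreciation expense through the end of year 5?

Depreciable base = $61,065 − $8,300 = $52,765.
Year 1: DB = ⌊$61,065 × 200%/9⌋ = $13,570; SL = ⌊$52,765/9⌋ = $5,862 → take DB $13,570. Book value $47,495.
Year 2: DB = ⌊$47,495 × 200%/9⌋ = $10,554; SL = ⌊$39,195/8⌋ = $4,899 → take DB $10,554. Book value $36,941.
Year 3: DB = ⌊$36,941 × 200%/9⌋ = $8,209; SL = ⌊$28,641/7⌋ = $4,091 → take DB $8,209. Book value $28,732.
Year 4: DB = ⌊$28,732 × 200%/9⌋ = $6,384; SL = ⌊$20,432/6⌋ = $3,405 → take DB $6,384. Book value $22,348.
Year 5: DB = ⌊$22,348 × 200%/9⌋ = $4,966; SL = ⌊$14,048/5⌋ = $2,809 → take DB $4,966. Book value $17,382.
Accumulated through year 5 = $61,065 − $17,382 = $43,683.

$43,683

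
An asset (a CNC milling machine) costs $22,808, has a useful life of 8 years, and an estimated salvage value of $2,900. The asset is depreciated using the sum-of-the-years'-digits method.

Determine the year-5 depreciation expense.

$2,212

Depreciable base = $22,808 − $2,900 = $19,908.
Sum of the years' digits = 8+7+6+5+4+3+2+1 = 36.
Year 1: $19,908 × 8/36 = $4,424. Book value $18,384.
Year 2: $19,908 × 7/36 = $3,871. Book value $14,513.
Year 3: $19,908 × 6/36 = $3,318. Book value $11,195.
Year 4: $19,908 × 5/36 = $2,765. Book value $8,430.
Year 5: $19,908 × 4/36 = $2,212. Book value $6,218.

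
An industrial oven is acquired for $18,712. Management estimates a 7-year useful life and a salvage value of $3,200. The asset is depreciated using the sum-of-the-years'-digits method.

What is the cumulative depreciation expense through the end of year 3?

Depreciable base = $18,712 − $3,200 = $15,512.
Sum of the years' digits = 7+6+5+4+3+2+1 = 28.
Year 1: $15,512 × 7/28 = $3,878. Book value $14,834.
Year 2: $15,512 × 6/28 = $3,324. Book value $11,510.
Year 3: $15,512 × 5/28 = $2,770. Book value $8,740.
Accumulated through year 3 = $18,712 − $8,740 = $9,972.

$9,972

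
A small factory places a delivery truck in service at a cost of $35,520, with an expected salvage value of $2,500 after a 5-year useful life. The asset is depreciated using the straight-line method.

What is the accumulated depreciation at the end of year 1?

$6,604

Depreciable base = $35,520 − $2,500 = $33,020.
Annual expense = $33,020 / 5 = $6,604.
End of year 1: book value $28,916.
Accumulated through year 1 = $35,520 − $28,916 = $6,604.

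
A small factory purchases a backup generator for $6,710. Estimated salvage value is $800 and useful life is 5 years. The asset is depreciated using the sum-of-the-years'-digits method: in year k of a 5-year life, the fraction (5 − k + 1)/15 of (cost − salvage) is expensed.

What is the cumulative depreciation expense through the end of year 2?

Depreciable base = $6,710 − $800 = $5,910.
Sum of the years' digits = 5+4+3+2+1 = 15.
Year 1: $5,910 × 5/15 = $1,970. Book value $4,740.
Year 2: $5,910 × 4/15 = $1,576. Book value $3,164.
Accumulated through year 2 = $6,710 − $3,164 = $3,546.

$3,546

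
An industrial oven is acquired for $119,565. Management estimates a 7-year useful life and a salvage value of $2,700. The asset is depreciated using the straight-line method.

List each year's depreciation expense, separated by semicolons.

Depreciable base = $119,565 − $2,700 = $116,865.
Annual expense = $116,865 / 7 = $16,695.
End of year 1: book value $102,870.
End of year 2: book value $86,175.
End of year 3: book value $69,480.
End of year 4: book value $52,785.
End of year 5: book value $36,090.
End of year 6: book value $19,395.
End of year 7: book value $2,700.

$16,695; $16,695; $16,695; $16,695; $16,695; $16,695; $16,695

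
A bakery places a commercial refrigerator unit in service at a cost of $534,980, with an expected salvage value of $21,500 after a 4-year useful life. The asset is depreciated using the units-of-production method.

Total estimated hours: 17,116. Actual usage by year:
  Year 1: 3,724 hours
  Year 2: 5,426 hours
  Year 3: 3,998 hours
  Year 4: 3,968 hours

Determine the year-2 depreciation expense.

$162,780

Depreciable base = $534,980 − $21,500 = $513,480.
Rate = $513,480 / 17,116 hours = $30 per hour.
Year 1: 3,724 × $30 = $111,720. Book value $423,260.
Year 2: 5,426 × $30 = $162,780. Book value $260,480.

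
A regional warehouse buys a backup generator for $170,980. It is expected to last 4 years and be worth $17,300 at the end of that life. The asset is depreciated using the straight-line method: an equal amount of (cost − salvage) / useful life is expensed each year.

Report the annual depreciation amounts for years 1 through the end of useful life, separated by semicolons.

$38,420; $38,420; $38,420; $38,420

Depreciable base = $170,980 − $17,300 = $153,680.
Annual expense = $153,680 / 4 = $38,420.
End of year 1: book value $132,560.
End of year 2: book value $94,140.
End of year 3: book value $55,720.
End of year 4: book value $17,300.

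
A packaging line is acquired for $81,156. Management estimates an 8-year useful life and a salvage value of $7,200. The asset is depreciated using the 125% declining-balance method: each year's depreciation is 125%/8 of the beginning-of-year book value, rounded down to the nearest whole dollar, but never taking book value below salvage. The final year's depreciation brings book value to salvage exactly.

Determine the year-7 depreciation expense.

Depreciable base = $81,156 − $7,200 = $73,956.
Year 1: ⌊$81,156 × 125%/8⌋ = $12,680. Book value $68,476.
Year 2: ⌊$68,476 × 125%/8⌋ = $10,699. Book value $57,777.
Year 3: ⌊$57,777 × 125%/8⌋ = $9,027. Book value $48,750.
Year 4: ⌊$48,750 × 125%/8⌋ = $7,617. Book value $41,133.
Year 5: ⌊$41,133 × 125%/8⌋ = $6,427. Book value $34,706.
Year 6: ⌊$34,706 × 125%/8⌋ = $5,422. Book value $29,284.
Year 7: ⌊$29,284 × 125%/8⌋ = $4,575. Book value $24,709.

$4,575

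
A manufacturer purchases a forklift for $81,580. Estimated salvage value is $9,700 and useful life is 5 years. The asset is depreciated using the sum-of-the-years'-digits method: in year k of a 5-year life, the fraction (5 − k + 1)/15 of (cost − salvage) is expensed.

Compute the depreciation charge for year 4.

Depreciable base = $81,580 − $9,700 = $71,880.
Sum of the years' digits = 5+4+3+2+1 = 15.
Year 1: $71,880 × 5/15 = $23,960. Book value $57,620.
Year 2: $71,880 × 4/15 = $19,168. Book value $38,452.
Year 3: $71,880 × 3/15 = $14,376. Book value $24,076.
Year 4: $71,880 × 2/15 = $9,584. Book value $14,492.

$9,584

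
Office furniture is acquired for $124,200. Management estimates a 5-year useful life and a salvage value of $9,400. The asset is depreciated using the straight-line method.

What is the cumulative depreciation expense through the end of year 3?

Depreciable base = $124,200 − $9,400 = $114,800.
Annual expense = $114,800 / 5 = $22,960.
End of year 1: book value $101,240.
End of year 2: book value $78,280.
End of year 3: book value $55,320.
Accumulated through year 3 = $124,200 − $55,320 = $68,880.

$68,880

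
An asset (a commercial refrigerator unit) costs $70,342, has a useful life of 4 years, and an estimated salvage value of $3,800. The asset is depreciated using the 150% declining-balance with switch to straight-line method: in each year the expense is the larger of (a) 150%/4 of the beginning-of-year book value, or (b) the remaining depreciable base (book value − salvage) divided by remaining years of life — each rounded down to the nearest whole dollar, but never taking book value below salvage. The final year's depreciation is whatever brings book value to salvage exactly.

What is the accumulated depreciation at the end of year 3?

$54,703

Depreciable base = $70,342 − $3,800 = $66,542.
Year 1: DB = ⌊$70,342 × 150%/4⌋ = $26,378; SL = ⌊$66,542/4⌋ = $16,635 → take DB $26,378. Book value $43,964.
Year 2: DB = ⌊$43,964 × 150%/4⌋ = $16,486; SL = ⌊$40,164/3⌋ = $13,388 → take DB $16,486. Book value $27,478.
Year 3: DB = ⌊$27,478 × 150%/4⌋ = $10,304; SL = ⌊$23,678/2⌋ = $11,839 → take SL $11,839. Book value $15,639.
Accumulated through year 3 = $70,342 − $15,639 = $54,703.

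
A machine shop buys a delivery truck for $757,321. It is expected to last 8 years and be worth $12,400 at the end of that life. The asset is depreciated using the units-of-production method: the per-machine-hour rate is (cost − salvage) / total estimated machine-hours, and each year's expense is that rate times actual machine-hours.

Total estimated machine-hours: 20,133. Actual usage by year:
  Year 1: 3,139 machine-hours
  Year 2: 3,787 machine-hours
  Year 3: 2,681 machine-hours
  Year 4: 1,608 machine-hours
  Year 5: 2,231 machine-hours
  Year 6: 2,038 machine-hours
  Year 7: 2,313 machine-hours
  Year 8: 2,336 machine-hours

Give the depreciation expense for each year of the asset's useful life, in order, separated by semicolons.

$116,143; $140,119; $99,197; $59,496; $82,547; $75,406; $85,581; $86,432

Depreciable base = $757,321 − $12,400 = $744,921.
Rate = $744,921 / 20,133 machine-hours = $37 per machine-hour.
Year 1: 3,139 × $37 = $116,143. Book value $641,178.
Year 2: 3,787 × $37 = $140,119. Book value $501,059.
Year 3: 2,681 × $37 = $99,197. Book value $401,862.
Year 4: 1,608 × $37 = $59,496. Book value $342,366.
Year 5: 2,231 × $37 = $82,547. Book value $259,819.
Year 6: 2,038 × $37 = $75,406. Book value $184,413.
Year 7: 2,313 × $37 = $85,581. Book value $98,832.
Year 8: 2,336 × $37 = $86,432. Book value $12,400.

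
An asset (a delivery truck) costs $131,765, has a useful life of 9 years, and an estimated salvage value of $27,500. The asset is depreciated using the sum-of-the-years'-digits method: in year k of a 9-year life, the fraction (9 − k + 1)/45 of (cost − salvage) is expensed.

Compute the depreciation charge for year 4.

Depreciable base = $131,765 − $27,500 = $104,265.
Sum of the years' digits = 9+8+7+6+5+4+3+2+1 = 45.
Year 1: $104,265 × 9/45 = $20,853. Book value $110,912.
Year 2: $104,265 × 8/45 = $18,536. Book value $92,376.
Year 3: $104,265 × 7/45 = $16,219. Book value $76,157.
Year 4: $104,265 × 6/45 = $13,902. Book value $62,255.

$13,902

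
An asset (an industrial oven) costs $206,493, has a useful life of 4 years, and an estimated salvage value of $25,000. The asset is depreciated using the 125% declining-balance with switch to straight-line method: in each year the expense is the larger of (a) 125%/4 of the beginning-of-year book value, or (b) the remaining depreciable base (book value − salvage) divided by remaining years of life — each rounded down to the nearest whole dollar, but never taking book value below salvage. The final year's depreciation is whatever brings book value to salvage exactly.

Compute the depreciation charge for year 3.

Depreciable base = $206,493 − $25,000 = $181,493.
Year 1: DB = ⌊$206,493 × 125%/4⌋ = $64,529; SL = ⌊$181,493/4⌋ = $45,373 → take DB $64,529. Book value $141,964.
Year 2: DB = ⌊$141,964 × 125%/4⌋ = $44,363; SL = ⌊$116,964/3⌋ = $38,988 → take DB $44,363. Book value $97,601.
Year 3: DB = ⌊$97,601 × 125%/4⌋ = $30,500; SL = ⌊$72,601/2⌋ = $36,300 → take SL $36,300. Book value $61,301.

$36,300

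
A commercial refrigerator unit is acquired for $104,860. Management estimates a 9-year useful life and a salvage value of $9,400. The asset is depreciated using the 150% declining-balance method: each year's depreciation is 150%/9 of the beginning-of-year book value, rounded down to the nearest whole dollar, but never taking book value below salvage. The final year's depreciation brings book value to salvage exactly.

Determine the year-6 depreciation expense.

Depreciable base = $104,860 − $9,400 = $95,460.
Year 1: ⌊$104,860 × 150%/9⌋ = $17,476. Book value $87,384.
Year 2: ⌊$87,384 × 150%/9⌋ = $14,564. Book value $72,820.
Year 3: ⌊$72,820 × 150%/9⌋ = $12,136. Book value $60,684.
Year 4: ⌊$60,684 × 150%/9⌋ = $10,114. Book value $50,570.
Year 5: ⌊$50,570 × 150%/9⌋ = $8,428. Book value $42,142.
Year 6: ⌊$42,142 × 150%/9⌋ = $7,023. Book value $35,119.

$7,023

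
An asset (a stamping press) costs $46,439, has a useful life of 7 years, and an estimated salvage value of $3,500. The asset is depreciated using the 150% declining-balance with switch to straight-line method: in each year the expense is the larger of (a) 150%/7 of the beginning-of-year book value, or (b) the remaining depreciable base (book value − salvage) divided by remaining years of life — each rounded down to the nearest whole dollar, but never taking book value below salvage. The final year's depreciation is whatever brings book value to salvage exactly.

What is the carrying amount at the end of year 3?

Depreciable base = $46,439 − $3,500 = $42,939.
Year 1: DB = ⌊$46,439 × 150%/7⌋ = $9,951; SL = ⌊$42,939/7⌋ = $6,134 → take DB $9,951. Book value $36,488.
Year 2: DB = ⌊$36,488 × 150%/7⌋ = $7,818; SL = ⌊$32,988/6⌋ = $5,498 → take DB $7,818. Book value $28,670.
Year 3: DB = ⌊$28,670 × 150%/7⌋ = $6,143; SL = ⌊$25,170/5⌋ = $5,034 → take DB $6,143. Book value $22,527.

$22,527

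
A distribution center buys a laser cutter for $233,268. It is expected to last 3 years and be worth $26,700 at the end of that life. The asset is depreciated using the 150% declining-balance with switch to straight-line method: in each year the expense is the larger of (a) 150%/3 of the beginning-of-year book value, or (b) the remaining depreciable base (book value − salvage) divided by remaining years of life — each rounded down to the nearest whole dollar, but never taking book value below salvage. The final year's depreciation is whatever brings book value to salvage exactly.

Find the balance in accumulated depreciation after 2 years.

Depreciable base = $233,268 − $26,700 = $206,568.
Year 1: DB = ⌊$233,268 × 150%/3⌋ = $116,634; SL = ⌊$206,568/3⌋ = $68,856 → take DB $116,634. Book value $116,634.
Year 2: DB = ⌊$116,634 × 150%/3⌋ = $58,317; SL = ⌊$89,934/2⌋ = $44,967 → take DB $58,317. Book value $58,317.
Accumulated through year 2 = $233,268 − $58,317 = $174,951.

$174,951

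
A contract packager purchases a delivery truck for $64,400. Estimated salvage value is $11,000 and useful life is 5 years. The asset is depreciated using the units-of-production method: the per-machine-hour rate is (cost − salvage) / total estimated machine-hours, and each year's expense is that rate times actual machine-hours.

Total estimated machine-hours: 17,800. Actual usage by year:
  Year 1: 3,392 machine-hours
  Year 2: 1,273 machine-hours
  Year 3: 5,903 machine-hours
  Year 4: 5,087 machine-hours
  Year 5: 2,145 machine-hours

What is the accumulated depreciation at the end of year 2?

$13,995

Depreciable base = $64,400 − $11,000 = $53,400.
Rate = $53,400 / 17,800 machine-hours = $3 per machine-hour.
Year 1: 3,392 × $3 = $10,176. Book value $54,224.
Year 2: 1,273 × $3 = $3,819. Book value $50,405.
Accumulated through year 2 = $64,400 − $50,405 = $13,995.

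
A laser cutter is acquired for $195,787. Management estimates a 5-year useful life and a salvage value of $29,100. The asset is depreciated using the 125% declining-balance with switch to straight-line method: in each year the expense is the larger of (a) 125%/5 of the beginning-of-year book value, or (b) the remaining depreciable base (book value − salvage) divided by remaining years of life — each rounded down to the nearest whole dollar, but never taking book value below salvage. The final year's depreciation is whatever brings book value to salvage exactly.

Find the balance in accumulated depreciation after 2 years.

Depreciable base = $195,787 − $29,100 = $166,687.
Year 1: DB = ⌊$195,787 × 125%/5⌋ = $48,946; SL = ⌊$166,687/5⌋ = $33,337 → take DB $48,946. Book value $146,841.
Year 2: DB = ⌊$146,841 × 125%/5⌋ = $36,710; SL = ⌊$117,741/4⌋ = $29,435 → take DB $36,710. Book value $110,131.
Accumulated through year 2 = $195,787 − $110,131 = $85,656.

$85,656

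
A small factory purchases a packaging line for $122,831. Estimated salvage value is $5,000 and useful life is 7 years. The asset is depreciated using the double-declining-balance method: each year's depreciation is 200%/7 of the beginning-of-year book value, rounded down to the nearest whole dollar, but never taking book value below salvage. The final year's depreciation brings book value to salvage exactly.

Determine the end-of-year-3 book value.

Depreciable base = $122,831 − $5,000 = $117,831.
Year 1: ⌊$122,831 × 200%/7⌋ = $35,094. Book value $87,737.
Year 2: ⌊$87,737 × 200%/7⌋ = $25,067. Book value $62,670.
Year 3: ⌊$62,670 × 200%/7⌋ = $17,905. Book value $44,765.

$44,765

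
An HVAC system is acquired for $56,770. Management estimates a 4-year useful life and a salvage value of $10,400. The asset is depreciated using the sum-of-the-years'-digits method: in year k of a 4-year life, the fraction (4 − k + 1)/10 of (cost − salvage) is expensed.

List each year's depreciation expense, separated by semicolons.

Depreciable base = $56,770 − $10,400 = $46,370.
Sum of the years' digits = 4+3+2+1 = 10.
Year 1: $46,370 × 4/10 = $18,548. Book value $38,222.
Year 2: $46,370 × 3/10 = $13,911. Book value $24,311.
Year 3: $46,370 × 2/10 = $9,274. Book value $15,037.
Year 4: $46,370 × 1/10 = $4,637. Book value $10,400.

$18,548; $13,911; $9,274; $4,637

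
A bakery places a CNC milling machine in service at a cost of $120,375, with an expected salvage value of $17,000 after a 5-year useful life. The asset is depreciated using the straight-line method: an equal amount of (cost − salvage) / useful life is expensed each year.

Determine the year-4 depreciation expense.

$20,675

Depreciable base = $120,375 − $17,000 = $103,375.
Annual expense = $103,375 / 5 = $20,675.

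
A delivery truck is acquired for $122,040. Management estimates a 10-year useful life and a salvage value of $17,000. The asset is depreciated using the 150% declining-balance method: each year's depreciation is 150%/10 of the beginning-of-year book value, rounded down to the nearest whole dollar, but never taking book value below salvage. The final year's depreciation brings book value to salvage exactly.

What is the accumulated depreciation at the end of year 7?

$82,915

Depreciable base = $122,040 − $17,000 = $105,040.
Year 1: ⌊$122,040 × 150%/10⌋ = $18,306. Book value $103,734.
Year 2: ⌊$103,734 × 150%/10⌋ = $15,560. Book value $88,174.
Year 3: ⌊$88,174 × 150%/10⌋ = $13,226. Book value $74,948.
Year 4: ⌊$74,948 × 150%/10⌋ = $11,242. Book value $63,706.
Year 5: ⌊$63,706 × 150%/10⌋ = $9,555. Book value $54,151.
Year 6: ⌊$54,151 × 150%/10⌋ = $8,122. Book value $46,029.
Year 7: ⌊$46,029 × 150%/10⌋ = $6,904. Book value $39,125.
Accumulated through year 7 = $122,040 − $39,125 = $82,915.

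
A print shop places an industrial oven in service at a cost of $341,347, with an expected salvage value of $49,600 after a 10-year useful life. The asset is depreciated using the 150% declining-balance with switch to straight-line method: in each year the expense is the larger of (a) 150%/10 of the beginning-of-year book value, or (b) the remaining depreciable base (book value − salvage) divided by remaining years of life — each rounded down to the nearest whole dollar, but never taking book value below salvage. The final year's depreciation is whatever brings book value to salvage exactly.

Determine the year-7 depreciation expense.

$19,785

Depreciable base = $341,347 − $49,600 = $291,747.
Year 1: DB = ⌊$341,347 × 150%/10⌋ = $51,202; SL = ⌊$291,747/10⌋ = $29,174 → take DB $51,202. Book value $290,145.
Year 2: DB = ⌊$290,145 × 150%/10⌋ = $43,521; SL = ⌊$240,545/9⌋ = $26,727 → take DB $43,521. Book value $246,624.
Year 3: DB = ⌊$246,624 × 150%/10⌋ = $36,993; SL = ⌊$197,024/8⌋ = $24,628 → take DB $36,993. Book value $209,631.
Year 4: DB = ⌊$209,631 × 150%/10⌋ = $31,444; SL = ⌊$160,031/7⌋ = $22,861 → take DB $31,444. Book value $178,187.
Year 5: DB = ⌊$178,187 × 150%/10⌋ = $26,728; SL = ⌊$128,587/6⌋ = $21,431 → take DB $26,728. Book value $151,459.
Year 6: DB = ⌊$151,459 × 150%/10⌋ = $22,718; SL = ⌊$101,859/5⌋ = $20,371 → take DB $22,718. Book value $128,741.
Year 7: DB = ⌊$128,741 × 150%/10⌋ = $19,311; SL = ⌊$79,141/4⌋ = $19,785 → take SL $19,785. Book value $108,956.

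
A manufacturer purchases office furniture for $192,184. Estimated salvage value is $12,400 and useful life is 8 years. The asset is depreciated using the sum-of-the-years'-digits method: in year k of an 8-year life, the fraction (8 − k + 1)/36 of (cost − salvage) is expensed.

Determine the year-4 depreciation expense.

Depreciable base = $192,184 − $12,400 = $179,784.
Sum of the years' digits = 8+7+6+5+4+3+2+1 = 36.
Year 1: $179,784 × 8/36 = $39,952. Book value $152,232.
Year 2: $179,784 × 7/36 = $34,958. Book value $117,274.
Year 3: $179,784 × 6/36 = $29,964. Book value $87,310.
Year 4: $179,784 × 5/36 = $24,970. Book value $62,340.

$24,970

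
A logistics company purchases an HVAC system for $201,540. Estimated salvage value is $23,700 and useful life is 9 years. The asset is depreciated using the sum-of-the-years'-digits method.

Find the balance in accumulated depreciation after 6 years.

$154,128

Depreciable base = $201,540 − $23,700 = $177,840.
Sum of the years' digits = 9+8+7+6+5+4+3+2+1 = 45.
Year 1: $177,840 × 9/45 = $35,568. Book value $165,972.
Year 2: $177,840 × 8/45 = $31,616. Book value $134,356.
Year 3: $177,840 × 7/45 = $27,664. Book value $106,692.
Year 4: $177,840 × 6/45 = $23,712. Book value $82,980.
Year 5: $177,840 × 5/45 = $19,760. Book value $63,220.
Year 6: $177,840 × 4/45 = $15,808. Book value $47,412.
Accumulated through year 6 = $201,540 − $47,412 = $154,128.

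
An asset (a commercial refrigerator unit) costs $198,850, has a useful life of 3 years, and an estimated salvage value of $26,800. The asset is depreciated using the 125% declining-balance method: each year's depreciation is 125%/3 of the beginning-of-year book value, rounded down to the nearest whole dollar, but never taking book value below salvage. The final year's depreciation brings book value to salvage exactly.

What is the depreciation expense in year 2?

Depreciable base = $198,850 − $26,800 = $172,050.
Year 1: ⌊$198,850 × 125%/3⌋ = $82,854. Book value $115,996.
Year 2: ⌊$115,996 × 125%/3⌋ = $48,331. Book value $67,665.

$48,331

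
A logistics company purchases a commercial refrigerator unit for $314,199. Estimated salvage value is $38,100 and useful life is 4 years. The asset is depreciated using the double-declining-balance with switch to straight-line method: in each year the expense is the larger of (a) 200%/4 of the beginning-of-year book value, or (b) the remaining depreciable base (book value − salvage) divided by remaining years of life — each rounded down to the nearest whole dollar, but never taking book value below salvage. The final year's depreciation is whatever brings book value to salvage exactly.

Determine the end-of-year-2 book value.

$78,550

Depreciable base = $314,199 − $38,100 = $276,099.
Year 1: DB = ⌊$314,199 × 200%/4⌋ = $157,099; SL = ⌊$276,099/4⌋ = $69,024 → take DB $157,099. Book value $157,100.
Year 2: DB = ⌊$157,100 × 200%/4⌋ = $78,550; SL = ⌊$119,000/3⌋ = $39,666 → take DB $78,550. Book value $78,550.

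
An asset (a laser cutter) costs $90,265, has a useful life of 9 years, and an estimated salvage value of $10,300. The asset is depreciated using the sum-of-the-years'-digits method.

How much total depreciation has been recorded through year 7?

Depreciable base = $90,265 − $10,300 = $79,965.
Sum of the years' digits = 9+8+7+6+5+4+3+2+1 = 45.
Year 1: $79,965 × 9/45 = $15,993. Book value $74,272.
Year 2: $79,965 × 8/45 = $14,216. Book value $60,056.
Year 3: $79,965 × 7/45 = $12,439. Book value $47,617.
Year 4: $79,965 × 6/45 = $10,662. Book value $36,955.
Year 5: $79,965 × 5/45 = $8,885. Book value $28,070.
Year 6: $79,965 × 4/45 = $7,108. Book value $20,962.
Year 7: $79,965 × 3/45 = $5,331. Book value $15,631.
Accumulated through year 7 = $90,265 − $15,631 = $74,634.

$74,634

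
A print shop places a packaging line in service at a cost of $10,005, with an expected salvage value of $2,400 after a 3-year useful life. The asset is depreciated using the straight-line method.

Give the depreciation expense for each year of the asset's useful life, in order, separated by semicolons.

$2,535; $2,535; $2,535

Depreciable base = $10,005 − $2,400 = $7,605.
Annual expense = $7,605 / 3 = $2,535.
End of year 1: book value $7,470.
End of year 2: book value $4,935.
End of year 3: book value $2,400.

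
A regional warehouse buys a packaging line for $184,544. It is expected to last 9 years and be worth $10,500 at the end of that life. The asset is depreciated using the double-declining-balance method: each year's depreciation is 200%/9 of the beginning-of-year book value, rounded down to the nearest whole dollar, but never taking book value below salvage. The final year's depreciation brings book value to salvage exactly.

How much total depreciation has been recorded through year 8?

$159,828

Depreciable base = $184,544 − $10,500 = $174,044.
Year 1: ⌊$184,544 × 200%/9⌋ = $41,009. Book value $143,535.
Year 2: ⌊$143,535 × 200%/9⌋ = $31,896. Book value $111,639.
Year 3: ⌊$111,639 × 200%/9⌋ = $24,808. Book value $86,831.
Year 4: ⌊$86,831 × 200%/9⌋ = $19,295. Book value $67,536.
Year 5: ⌊$67,536 × 200%/9⌋ = $15,008. Book value $52,528.
Year 6: ⌊$52,528 × 200%/9⌋ = $11,672. Book value $40,856.
Year 7: ⌊$40,856 × 200%/9⌋ = $9,079. Book value $31,777.
Year 8: ⌊$31,777 × 200%/9⌋ = $7,061. Book value $24,716.
Accumulated through year 8 = $184,544 − $24,716 = $159,828.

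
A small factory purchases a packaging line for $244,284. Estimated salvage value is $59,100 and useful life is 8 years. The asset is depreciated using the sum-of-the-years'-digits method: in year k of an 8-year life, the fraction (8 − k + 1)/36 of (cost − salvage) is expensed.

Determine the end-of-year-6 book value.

$74,532

Depreciable base = $244,284 − $59,100 = $185,184.
Sum of the years' digits = 8+7+6+5+4+3+2+1 = 36.
Year 1: $185,184 × 8/36 = $41,152. Book value $203,132.
Year 2: $185,184 × 7/36 = $36,008. Book value $167,124.
Year 3: $185,184 × 6/36 = $30,864. Book value $136,260.
Year 4: $185,184 × 5/36 = $25,720. Book value $110,540.
Year 5: $185,184 × 4/36 = $20,576. Book value $89,964.
Year 6: $185,184 × 3/36 = $15,432. Book value $74,532.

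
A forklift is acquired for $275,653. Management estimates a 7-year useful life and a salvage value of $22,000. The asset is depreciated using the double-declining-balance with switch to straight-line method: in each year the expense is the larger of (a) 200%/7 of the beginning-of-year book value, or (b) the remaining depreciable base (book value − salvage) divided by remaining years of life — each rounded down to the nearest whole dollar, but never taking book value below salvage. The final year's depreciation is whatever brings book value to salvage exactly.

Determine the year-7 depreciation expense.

$14,611

Depreciable base = $275,653 − $22,000 = $253,653.
Year 1: DB = ⌊$275,653 × 200%/7⌋ = $78,758; SL = ⌊$253,653/7⌋ = $36,236 → take DB $78,758. Book value $196,895.
Year 2: DB = ⌊$196,895 × 200%/7⌋ = $56,255; SL = ⌊$174,895/6⌋ = $29,149 → take DB $56,255. Book value $140,640.
Year 3: DB = ⌊$140,640 × 200%/7⌋ = $40,182; SL = ⌊$118,640/5⌋ = $23,728 → take DB $40,182. Book value $100,458.
Year 4: DB = ⌊$100,458 × 200%/7⌋ = $28,702; SL = ⌊$78,458/4⌋ = $19,614 → take DB $28,702. Book value $71,756.
Year 5: DB = ⌊$71,756 × 200%/7⌋ = $20,501; SL = ⌊$49,756/3⌋ = $16,585 → take DB $20,501. Book value $51,255.
Year 6: DB = ⌊$51,255 × 200%/7⌋ = $14,644; SL = ⌊$29,255/2⌋ = $14,627 → take DB $14,644. Book value $36,611.
Year 7 (final): $36,611 − $22,000 = $14,611. Book value $22,000.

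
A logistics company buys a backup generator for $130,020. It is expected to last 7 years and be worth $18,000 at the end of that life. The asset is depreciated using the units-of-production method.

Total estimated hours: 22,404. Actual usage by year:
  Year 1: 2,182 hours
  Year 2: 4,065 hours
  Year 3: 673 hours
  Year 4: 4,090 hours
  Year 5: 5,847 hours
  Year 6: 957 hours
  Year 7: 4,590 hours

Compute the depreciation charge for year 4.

Depreciable base = $130,020 − $18,000 = $112,020.
Rate = $112,020 / 22,404 hours = $5 per hour.
Year 1: 2,182 × $5 = $10,910. Book value $119,110.
Year 2: 4,065 × $5 = $20,325. Book value $98,785.
Year 3: 673 × $5 = $3,365. Book value $95,420.
Year 4: 4,090 × $5 = $20,450. Book value $74,970.

$20,450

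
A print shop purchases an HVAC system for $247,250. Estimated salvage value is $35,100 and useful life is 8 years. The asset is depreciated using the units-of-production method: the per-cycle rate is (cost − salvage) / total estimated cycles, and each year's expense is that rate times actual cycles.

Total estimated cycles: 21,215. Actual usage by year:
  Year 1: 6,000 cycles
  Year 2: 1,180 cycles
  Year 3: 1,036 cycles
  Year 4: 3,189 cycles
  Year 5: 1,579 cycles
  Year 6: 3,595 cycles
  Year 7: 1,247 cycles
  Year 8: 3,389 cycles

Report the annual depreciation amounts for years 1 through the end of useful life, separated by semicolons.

$60,000; $11,800; $10,360; $31,890; $15,790; $35,950; $12,470; $33,890

Depreciable base = $247,250 − $35,100 = $212,150.
Rate = $212,150 / 21,215 cycles = $10 per cycle.
Year 1: 6,000 × $10 = $60,000. Book value $187,250.
Year 2: 1,180 × $10 = $11,800. Book value $175,450.
Year 3: 1,036 × $10 = $10,360. Book value $165,090.
Year 4: 3,189 × $10 = $31,890. Book value $133,200.
Year 5: 1,579 × $10 = $15,790. Book value $117,410.
Year 6: 3,595 × $10 = $35,950. Book value $81,460.
Year 7: 1,247 × $10 = $12,470. Book value $68,990.
Year 8: 3,389 × $10 = $33,890. Book value $35,100.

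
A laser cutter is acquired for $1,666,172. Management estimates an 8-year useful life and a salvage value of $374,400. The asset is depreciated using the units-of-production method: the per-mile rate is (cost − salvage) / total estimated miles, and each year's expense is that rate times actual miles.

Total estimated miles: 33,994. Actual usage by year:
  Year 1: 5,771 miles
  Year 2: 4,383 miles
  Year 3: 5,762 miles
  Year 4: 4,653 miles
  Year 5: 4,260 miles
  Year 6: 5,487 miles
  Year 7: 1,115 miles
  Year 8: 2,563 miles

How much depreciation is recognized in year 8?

$97,394

Depreciable base = $1,666,172 − $374,400 = $1,291,772.
Rate = $1,291,772 / 33,994 miles = $38 per mile.
Year 1: 5,771 × $38 = $219,298. Book value $1,446,874.
Year 2: 4,383 × $38 = $166,554. Book value $1,280,320.
Year 3: 5,762 × $38 = $218,956. Book value $1,061,364.
Year 4: 4,653 × $38 = $176,814. Book value $884,550.
Year 5: 4,260 × $38 = $161,880. Book value $722,670.
Year 6: 5,487 × $38 = $208,506. Book value $514,164.
Year 7: 1,115 × $38 = $42,370. Book value $471,794.
Year 8: 2,563 × $38 = $97,394. Book value $374,400.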